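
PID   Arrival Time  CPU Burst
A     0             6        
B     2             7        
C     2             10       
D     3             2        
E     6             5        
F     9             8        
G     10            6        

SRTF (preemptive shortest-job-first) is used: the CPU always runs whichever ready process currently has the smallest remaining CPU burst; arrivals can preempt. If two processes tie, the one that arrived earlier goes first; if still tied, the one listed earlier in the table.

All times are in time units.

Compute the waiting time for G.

Timeline: | A 0-3 | D 3-5 | A 5-8 | E 8-13 | G 13-19 | B 19-26 | F 26-34 | C 34-44 |
Completion: A=8  B=26  C=44  D=5  E=13  F=34  G=19
Waiting(G) = turnaround − burst = 9 − 6 = 3

3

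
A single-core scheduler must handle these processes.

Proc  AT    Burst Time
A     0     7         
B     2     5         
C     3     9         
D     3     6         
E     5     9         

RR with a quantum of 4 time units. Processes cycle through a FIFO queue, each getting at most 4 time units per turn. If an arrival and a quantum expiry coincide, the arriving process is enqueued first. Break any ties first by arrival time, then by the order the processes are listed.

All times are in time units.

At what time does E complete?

Timeline: | A 0-4 | B 4-8 | C 8-12 | D 12-16 | A 16-19 | E 19-23 | B 23-24 | C 24-28 | D 28-30 | E 30-34 | C 34-35 | E 35-36 |
Completion: A=19  B=24  C=35  D=30  E=36

36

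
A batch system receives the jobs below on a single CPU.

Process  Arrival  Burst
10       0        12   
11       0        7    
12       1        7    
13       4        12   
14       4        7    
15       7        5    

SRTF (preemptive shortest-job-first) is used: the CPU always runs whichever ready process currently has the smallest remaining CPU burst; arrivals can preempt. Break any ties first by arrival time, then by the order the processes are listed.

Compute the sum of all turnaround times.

136

Gantt: | 11 0-7 | 15 7-12 | 12 12-19 | 14 19-26 | 10 26-38 | 13 38-50 |
Completion: 10=38  11=7  12=19  13=50  14=26  15=12
Turnaround (C−A): 10=38  11=7  12=18  13=46  14=22  15=5
Turnaround = completion − arrival: 10=38, 11=7, 12=18, 13=46, 14=22, 15=5
Total turnaround = 38 + 7 + 18 + 46 + 22 + 5 = 136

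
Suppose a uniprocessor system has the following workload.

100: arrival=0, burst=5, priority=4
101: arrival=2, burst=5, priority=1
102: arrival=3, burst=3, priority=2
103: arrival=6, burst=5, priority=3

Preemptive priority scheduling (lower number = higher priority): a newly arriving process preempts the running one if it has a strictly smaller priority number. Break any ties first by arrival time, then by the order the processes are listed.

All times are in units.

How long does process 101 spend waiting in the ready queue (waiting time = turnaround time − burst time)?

0

Schedule: | 100 0-2 | 101 2-7 | 102 7-10 | 103 10-15 | 100 15-18 |
Completion: 100=18  101=7  102=10  103=15
Turnaround (C−A): 100=18  101=5  102=7  103=9
Waiting(101) = turnaround − burst = 5 − 5 = 0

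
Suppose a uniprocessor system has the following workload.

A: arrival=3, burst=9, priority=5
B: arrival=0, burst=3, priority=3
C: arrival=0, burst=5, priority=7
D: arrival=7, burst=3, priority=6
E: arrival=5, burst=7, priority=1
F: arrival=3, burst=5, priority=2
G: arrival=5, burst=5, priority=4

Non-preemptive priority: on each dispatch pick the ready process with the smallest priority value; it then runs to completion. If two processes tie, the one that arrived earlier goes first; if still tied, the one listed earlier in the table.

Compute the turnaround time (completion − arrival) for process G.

15

Schedule: | B 0-3 | F 3-8 | E 8-15 | G 15-20 | A 20-29 | D 29-32 | C 32-37 |
Completion: A=29  B=3  C=37  D=32  E=15  F=8  G=20
Turnaround (C−A): A=26  B=3  C=37  D=25  E=10  F=5  G=15
Turnaround(G) = completion − arrival = 20 − 5 = 15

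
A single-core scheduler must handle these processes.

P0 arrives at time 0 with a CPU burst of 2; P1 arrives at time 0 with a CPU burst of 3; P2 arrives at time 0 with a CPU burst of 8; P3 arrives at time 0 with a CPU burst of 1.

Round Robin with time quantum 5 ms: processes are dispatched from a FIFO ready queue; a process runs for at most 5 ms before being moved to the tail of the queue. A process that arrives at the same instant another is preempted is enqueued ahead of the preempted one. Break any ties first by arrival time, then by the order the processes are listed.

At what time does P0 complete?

2

Timeline: | P0 0-2 | P1 2-5 | P2 5-10 | P3 10-11 | P2 11-14 |
Completion: P0=2  P1=5  P2=14  P3=11
Turnaround (C−A): P0=2  P1=5  P2=14  P3=11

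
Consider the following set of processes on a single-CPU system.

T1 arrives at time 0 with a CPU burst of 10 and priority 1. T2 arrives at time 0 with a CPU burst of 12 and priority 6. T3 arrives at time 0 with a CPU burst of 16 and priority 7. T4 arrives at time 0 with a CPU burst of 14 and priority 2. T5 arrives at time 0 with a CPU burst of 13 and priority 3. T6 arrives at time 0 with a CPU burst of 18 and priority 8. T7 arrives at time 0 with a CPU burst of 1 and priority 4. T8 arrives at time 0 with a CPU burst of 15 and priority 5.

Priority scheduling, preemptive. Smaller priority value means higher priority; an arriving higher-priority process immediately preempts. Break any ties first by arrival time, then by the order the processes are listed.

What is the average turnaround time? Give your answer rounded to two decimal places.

Gantt: | T1 0-10 | T4 10-24 | T5 24-37 | T7 37-38 | T8 38-53 | T2 53-65 | T3 65-81 | T6 81-99 |
Completion: T1=10  T2=65  T3=81  T4=24  T5=37  T6=99  T7=38  T8=53
Turnaround (C−A): T1=10  T2=65  T3=81  T4=24  T5=37  T6=99  T7=38  T8=53
Turnaround times: T1=10, T2=65, T3=81, T4=24, T5=37, T6=99, T7=38, T8=53
Average turnaround = (10+65+81+24+37+99+38+53) / 8 = 407/8 = 50.88

50.88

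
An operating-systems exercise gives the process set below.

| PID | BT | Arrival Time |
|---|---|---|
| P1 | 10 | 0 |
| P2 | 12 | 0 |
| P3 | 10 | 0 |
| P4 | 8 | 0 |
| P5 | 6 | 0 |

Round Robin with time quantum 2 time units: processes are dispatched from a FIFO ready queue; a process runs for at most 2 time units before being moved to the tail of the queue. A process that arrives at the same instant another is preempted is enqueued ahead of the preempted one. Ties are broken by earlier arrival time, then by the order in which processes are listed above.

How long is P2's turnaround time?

46

Schedule: | P1 0-2 | P2 2-4 | P3 4-6 | P4 6-8 | P5 8-10 | P1 10-12 | P2 12-14 | P3 14-16 | P4 16-18 | P5 18-20 | P1 20-22 | P2 22-24 | P3 24-26 | P4 26-28 | P5 28-30 | P1 30-32 | P2 32-34 | P3 34-36 | P4 36-38 | P1 38-40 | P2 40-42 | P3 42-44 | P2 44-46 |
Completion: P1=40  P2=46  P3=44  P4=38  P5=30
Turnaround (C−A): P1=40  P2=46  P3=44  P4=38  P5=30
Turnaround(P2) = completion − arrival = 46 − 0 = 46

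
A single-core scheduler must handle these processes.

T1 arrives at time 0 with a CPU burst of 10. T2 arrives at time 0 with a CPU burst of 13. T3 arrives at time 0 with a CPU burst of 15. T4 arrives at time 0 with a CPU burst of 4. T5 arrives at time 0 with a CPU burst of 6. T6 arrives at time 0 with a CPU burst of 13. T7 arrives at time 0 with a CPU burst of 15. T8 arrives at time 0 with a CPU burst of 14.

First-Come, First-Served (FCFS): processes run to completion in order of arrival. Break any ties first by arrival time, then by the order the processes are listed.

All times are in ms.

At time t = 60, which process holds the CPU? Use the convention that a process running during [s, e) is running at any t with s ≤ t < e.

Gantt: | T1 0-10 | T2 10-23 | T3 23-38 | T4 38-42 | T5 42-48 | T6 48-61 | T7 61-76 | T8 76-90 |
Completion: T1=10  T2=23  T3=38  T4=42  T5=48  T6=61  T7=76  T8=90
Turnaround (C−A): T1=10  T2=23  T3=38  T4=42  T5=48  T6=61  T7=76  T8=90

T6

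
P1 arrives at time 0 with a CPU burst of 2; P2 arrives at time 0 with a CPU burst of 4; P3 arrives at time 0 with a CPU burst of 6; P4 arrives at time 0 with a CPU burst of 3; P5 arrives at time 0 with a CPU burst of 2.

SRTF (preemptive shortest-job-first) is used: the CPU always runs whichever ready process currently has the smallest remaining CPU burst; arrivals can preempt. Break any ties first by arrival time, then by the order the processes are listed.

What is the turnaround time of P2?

11

Schedule: | P1 0-2 | P5 2-4 | P4 4-7 | P2 7-11 | P3 11-17 |
Completion: P1=2  P2=11  P3=17  P4=7  P5=4
Turnaround(P2) = completion − arrival = 11 − 0 = 11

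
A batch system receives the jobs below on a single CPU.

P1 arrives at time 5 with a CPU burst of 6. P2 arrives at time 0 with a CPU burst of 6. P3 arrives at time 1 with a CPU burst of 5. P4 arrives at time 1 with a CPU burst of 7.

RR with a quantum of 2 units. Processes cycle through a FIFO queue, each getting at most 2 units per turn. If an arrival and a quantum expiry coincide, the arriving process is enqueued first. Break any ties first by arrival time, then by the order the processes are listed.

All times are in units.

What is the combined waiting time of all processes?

Gantt: | P2 0-2 | P3 2-4 | P4 4-6 | P2 6-8 | P3 8-10 | P1 10-12 | P4 12-14 | P2 14-16 | P3 16-17 | P1 17-19 | P4 19-21 | P1 21-23 | P4 23-24 |
Completion: P1=23  P2=16  P3=17  P4=24
Turnaround (C−A): P1=18  P2=16  P3=16  P4=23
Waiting = turnaround − burst: P1=12, P2=10, P3=11, P4=16
Total waiting = 12 + 10 + 11 + 16 = 49

49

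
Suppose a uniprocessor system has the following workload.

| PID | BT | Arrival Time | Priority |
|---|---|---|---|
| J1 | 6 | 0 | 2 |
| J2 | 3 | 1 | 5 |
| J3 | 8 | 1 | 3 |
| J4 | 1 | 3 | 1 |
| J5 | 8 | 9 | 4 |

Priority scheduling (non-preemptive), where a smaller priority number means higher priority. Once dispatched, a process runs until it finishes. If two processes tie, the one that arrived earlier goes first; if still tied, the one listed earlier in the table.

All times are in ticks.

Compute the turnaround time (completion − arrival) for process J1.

6

Schedule: | J1 0-6 | J4 6-7 | J3 7-15 | J5 15-23 | J2 23-26 |
Completion: J1=6  J2=26  J3=15  J4=7  J5=23
Turnaround(J1) = completion − arrival = 6 − 0 = 6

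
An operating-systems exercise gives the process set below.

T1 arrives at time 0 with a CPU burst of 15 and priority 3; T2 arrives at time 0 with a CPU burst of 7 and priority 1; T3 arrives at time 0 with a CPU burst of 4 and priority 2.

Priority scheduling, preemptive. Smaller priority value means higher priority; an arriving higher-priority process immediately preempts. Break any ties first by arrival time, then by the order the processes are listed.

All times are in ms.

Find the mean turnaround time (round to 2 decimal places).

14.67

Timeline: | T2 0-7 | T3 7-11 | T1 11-26 |
Completion: T1=26  T2=7  T3=11
Turnaround (C−A): T1=26  T2=7  T3=11
Turnaround times: T1=26, T2=7, T3=11
Average turnaround = (26+7+11) / 3 = 44/3 = 14.67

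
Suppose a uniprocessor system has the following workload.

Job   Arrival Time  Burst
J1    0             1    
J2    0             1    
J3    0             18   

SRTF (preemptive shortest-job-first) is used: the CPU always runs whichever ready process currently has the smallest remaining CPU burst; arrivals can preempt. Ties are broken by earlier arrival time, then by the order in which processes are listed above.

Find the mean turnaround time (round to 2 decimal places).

7.67

Schedule: | J1 0-1 | J2 1-2 | J3 2-20 |
Completion: J1=1  J2=2  J3=20
Turnaround (C−A): J1=1  J2=2  J3=20
Turnaround times: J1=1, J2=2, J3=20
Average turnaround = (1+2+20) / 3 = 23/3 = 7.67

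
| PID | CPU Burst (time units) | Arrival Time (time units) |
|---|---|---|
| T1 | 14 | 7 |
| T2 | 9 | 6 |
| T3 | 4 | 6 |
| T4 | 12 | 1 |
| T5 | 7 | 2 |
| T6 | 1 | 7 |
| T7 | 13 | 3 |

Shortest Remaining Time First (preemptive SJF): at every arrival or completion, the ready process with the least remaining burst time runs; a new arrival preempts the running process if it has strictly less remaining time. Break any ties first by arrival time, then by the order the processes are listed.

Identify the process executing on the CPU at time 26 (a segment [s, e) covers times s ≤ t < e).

T4

Timeline: | idle 0-1 | T4 1-2 | T5 2-7 | T6 7-8 | T5 8-10 | T3 10-14 | T2 14-23 | T4 23-34 | T7 34-47 | T1 47-61 |
Completion: T1=61  T2=23  T3=14  T4=34  T5=10  T6=8  T7=47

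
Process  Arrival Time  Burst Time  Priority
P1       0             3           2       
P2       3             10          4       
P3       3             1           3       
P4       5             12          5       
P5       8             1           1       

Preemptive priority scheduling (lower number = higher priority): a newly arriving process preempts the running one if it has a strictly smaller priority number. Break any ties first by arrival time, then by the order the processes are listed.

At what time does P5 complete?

9

Timeline: | P1 0-3 | P3 3-4 | P2 4-8 | P5 8-9 | P2 9-15 | P4 15-27 |
Completion: P1=3  P2=15  P3=4  P4=27  P5=9
Turnaround (C−A): P1=3  P2=12  P3=1  P4=22  P5=1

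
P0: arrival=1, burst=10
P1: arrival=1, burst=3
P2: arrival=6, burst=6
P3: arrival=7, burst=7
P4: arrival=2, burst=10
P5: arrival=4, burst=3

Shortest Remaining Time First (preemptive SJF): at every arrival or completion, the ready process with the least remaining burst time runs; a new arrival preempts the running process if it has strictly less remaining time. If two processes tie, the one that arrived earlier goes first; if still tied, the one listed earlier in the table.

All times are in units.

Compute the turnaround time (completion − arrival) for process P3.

13

Gantt: | idle 0-1 | P1 1-4 | P5 4-7 | P2 7-13 | P3 13-20 | P0 20-30 | P4 30-40 |
Completion: P0=30  P1=4  P2=13  P3=20  P4=40  P5=7
Turnaround (C−A): P0=29  P1=3  P2=7  P3=13  P4=38  P5=3
Turnaround(P3) = completion − arrival = 20 − 7 = 13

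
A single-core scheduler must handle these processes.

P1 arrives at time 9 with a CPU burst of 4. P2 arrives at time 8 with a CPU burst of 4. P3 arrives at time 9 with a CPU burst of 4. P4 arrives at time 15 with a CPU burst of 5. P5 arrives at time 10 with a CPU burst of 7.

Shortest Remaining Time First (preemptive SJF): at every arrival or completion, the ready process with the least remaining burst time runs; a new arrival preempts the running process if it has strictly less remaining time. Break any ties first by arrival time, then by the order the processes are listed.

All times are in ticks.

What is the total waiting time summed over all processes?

30

Schedule: | idle 0-8 | P2 8-12 | P1 12-16 | P3 16-20 | P4 20-25 | P5 25-32 |
Completion: P1=16  P2=12  P3=20  P4=25  P5=32
Turnaround (C−A): P1=7  P2=4  P3=11  P4=10  P5=22
Waiting = turnaround − burst: P1=3, P2=0, P3=7, P4=5, P5=15
Total waiting = 3 + 0 + 7 + 5 + 15 = 30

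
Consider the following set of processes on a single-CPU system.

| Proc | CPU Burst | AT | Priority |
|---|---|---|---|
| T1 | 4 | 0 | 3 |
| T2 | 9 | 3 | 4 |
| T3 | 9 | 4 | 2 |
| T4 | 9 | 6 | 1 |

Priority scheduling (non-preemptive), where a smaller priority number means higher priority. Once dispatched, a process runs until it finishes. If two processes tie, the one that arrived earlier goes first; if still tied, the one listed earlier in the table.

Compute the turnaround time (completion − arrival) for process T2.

Timeline: | T1 0-4 | T3 4-13 | T4 13-22 | T2 22-31 |
Completion: T1=4  T2=31  T3=13  T4=22
Turnaround(T2) = completion − arrival = 31 − 3 = 28

28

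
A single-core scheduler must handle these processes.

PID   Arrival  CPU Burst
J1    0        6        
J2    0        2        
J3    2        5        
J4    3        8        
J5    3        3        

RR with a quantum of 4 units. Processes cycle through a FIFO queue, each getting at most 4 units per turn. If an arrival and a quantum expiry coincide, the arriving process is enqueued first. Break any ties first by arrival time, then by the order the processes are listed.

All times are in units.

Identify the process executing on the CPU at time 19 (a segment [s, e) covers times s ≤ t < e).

Schedule: | J1 0-4 | J2 4-6 | J3 6-10 | J4 10-14 | J5 14-17 | J1 17-19 | J3 19-20 | J4 20-24 |
Completion: J1=19  J2=6  J3=20  J4=24  J5=17
Turnaround (C−A): J1=19  J2=6  J3=18  J4=21  J5=14

J3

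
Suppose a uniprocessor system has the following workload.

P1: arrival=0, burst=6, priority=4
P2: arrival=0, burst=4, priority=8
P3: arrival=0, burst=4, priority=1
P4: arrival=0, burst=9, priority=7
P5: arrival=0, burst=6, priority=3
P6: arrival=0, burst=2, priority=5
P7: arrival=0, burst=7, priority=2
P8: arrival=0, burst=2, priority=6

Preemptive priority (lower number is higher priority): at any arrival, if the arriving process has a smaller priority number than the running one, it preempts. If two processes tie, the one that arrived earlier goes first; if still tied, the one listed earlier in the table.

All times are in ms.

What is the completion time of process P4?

Schedule: | P3 0-4 | P7 4-11 | P5 11-17 | P1 17-23 | P6 23-25 | P8 25-27 | P4 27-36 | P2 36-40 |
Completion: P1=23  P2=40  P3=4  P4=36  P5=17  P6=25  P7=11  P8=27
Turnaround (C−A): P1=23  P2=40  P3=4  P4=36  P5=17  P6=25  P7=11  P8=27

36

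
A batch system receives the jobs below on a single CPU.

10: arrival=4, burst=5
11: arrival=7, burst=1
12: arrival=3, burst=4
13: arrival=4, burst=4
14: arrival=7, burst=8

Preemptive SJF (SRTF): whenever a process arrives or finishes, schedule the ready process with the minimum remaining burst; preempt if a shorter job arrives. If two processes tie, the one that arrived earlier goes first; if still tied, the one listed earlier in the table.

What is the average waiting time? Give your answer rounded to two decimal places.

Timeline: | idle 0-3 | 12 3-7 | 11 7-8 | 13 8-12 | 10 12-17 | 14 17-25 |
Completion: 10=17  11=8  12=7  13=12  14=25
Turnaround (C−A): 10=13  11=1  12=4  13=8  14=18
Waiting times: 10=8, 11=0, 12=0, 13=4, 14=10
Average waiting = (8+0+0+4+10) / 5 = 22/5 = 4.40

4.40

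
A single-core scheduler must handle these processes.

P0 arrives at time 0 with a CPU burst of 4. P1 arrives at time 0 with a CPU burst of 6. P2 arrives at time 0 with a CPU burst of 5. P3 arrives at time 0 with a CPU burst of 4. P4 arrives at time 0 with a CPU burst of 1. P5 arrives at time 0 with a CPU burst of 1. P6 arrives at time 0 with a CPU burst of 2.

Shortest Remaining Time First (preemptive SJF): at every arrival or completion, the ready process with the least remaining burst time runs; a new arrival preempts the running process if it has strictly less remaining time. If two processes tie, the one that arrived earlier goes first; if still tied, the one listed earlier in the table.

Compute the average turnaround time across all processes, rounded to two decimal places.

Timeline: | P4 0-1 | P5 1-2 | P6 2-4 | P0 4-8 | P3 8-12 | P2 12-17 | P1 17-23 |
Completion: P0=8  P1=23  P2=17  P3=12  P4=1  P5=2  P6=4
Turnaround (C−A): P0=8  P1=23  P2=17  P3=12  P4=1  P5=2  P6=4
Turnaround times: P0=8, P1=23, P2=17, P3=12, P4=1, P5=2, P6=4
Average turnaround = (8+23+17+12+1+2+4) / 7 = 67/7 = 9.57

9.57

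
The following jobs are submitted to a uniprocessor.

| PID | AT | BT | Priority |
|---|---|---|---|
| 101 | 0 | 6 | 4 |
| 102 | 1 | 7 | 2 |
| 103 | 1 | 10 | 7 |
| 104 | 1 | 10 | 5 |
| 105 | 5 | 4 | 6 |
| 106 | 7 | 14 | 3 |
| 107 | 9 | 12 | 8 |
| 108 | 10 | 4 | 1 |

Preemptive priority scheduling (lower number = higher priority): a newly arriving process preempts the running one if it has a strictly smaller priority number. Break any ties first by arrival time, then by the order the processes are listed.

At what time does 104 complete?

Gantt: | 101 0-1 | 102 1-8 | 106 8-10 | 108 10-14 | 106 14-26 | 101 26-31 | 104 31-41 | 105 41-45 | 103 45-55 | 107 55-67 |
Completion: 101=31  102=8  103=55  104=41  105=45  106=26  107=67  108=14
Turnaround (C−A): 101=31  102=7  103=54  104=40  105=40  106=19  107=58  108=4

41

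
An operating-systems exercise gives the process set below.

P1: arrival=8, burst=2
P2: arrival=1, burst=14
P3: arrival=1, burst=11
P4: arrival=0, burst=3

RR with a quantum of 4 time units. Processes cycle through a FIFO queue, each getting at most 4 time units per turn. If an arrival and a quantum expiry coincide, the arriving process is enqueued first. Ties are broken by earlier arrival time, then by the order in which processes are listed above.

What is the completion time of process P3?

28

Schedule: | P4 0-3 | P2 3-7 | P3 7-11 | P2 11-15 | P1 15-17 | P3 17-21 | P2 21-25 | P3 25-28 | P2 28-30 |
Completion: P1=17  P2=30  P3=28  P4=3
Turnaround (C−A): P1=9  P2=29  P3=27  P4=3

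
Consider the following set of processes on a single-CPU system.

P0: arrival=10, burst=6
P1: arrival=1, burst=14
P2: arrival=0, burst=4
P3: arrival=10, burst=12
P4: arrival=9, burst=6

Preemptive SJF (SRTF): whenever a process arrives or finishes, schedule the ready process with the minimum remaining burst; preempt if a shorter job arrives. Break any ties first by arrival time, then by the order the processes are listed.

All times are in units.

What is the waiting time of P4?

Schedule: | P2 0-4 | P1 4-9 | P4 9-15 | P0 15-21 | P1 21-30 | P3 30-42 |
Completion: P0=21  P1=30  P2=4  P3=42  P4=15
Waiting(P4) = turnaround − burst = 6 − 6 = 0

0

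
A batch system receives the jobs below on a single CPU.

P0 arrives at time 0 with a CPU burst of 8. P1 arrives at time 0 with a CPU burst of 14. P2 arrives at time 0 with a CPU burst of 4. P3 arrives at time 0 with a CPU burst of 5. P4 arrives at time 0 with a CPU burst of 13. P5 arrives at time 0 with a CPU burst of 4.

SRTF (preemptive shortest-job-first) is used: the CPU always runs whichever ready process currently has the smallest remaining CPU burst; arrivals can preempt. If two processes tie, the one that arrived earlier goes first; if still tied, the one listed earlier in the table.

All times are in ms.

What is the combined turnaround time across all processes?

128

Schedule: | P2 0-4 | P5 4-8 | P3 8-13 | P0 13-21 | P4 21-34 | P1 34-48 |
Completion: P0=21  P1=48  P2=4  P3=13  P4=34  P5=8
Turnaround = completion − arrival: P0=21, P1=48, P2=4, P3=13, P4=34, P5=8
Total turnaround = 21 + 48 + 4 + 13 + 34 + 8 = 128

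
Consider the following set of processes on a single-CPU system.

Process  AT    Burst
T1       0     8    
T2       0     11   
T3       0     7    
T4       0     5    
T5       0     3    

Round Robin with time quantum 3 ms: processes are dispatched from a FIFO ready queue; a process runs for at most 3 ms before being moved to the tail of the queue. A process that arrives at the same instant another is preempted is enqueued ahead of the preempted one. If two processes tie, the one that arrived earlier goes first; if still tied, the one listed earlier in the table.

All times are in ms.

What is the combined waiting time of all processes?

Schedule: | T1 0-3 | T2 3-6 | T3 6-9 | T4 9-12 | T5 12-15 | T1 15-18 | T2 18-21 | T3 21-24 | T4 24-26 | T1 26-28 | T2 28-31 | T3 31-32 | T2 32-34 |
Completion: T1=28  T2=34  T3=32  T4=26  T5=15
Turnaround (C−A): T1=28  T2=34  T3=32  T4=26  T5=15
Waiting = turnaround − burst: T1=20, T2=23, T3=25, T4=21, T5=12
Total waiting = 20 + 23 + 25 + 21 + 12 = 101

101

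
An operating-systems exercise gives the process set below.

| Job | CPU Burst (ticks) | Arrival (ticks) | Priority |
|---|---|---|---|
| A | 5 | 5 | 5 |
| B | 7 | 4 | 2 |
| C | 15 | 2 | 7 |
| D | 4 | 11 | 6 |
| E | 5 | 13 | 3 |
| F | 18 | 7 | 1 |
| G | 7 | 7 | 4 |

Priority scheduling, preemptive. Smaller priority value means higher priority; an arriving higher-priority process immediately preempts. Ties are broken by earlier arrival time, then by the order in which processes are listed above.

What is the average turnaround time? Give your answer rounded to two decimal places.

34.14

Gantt: | idle 0-2 | C 2-4 | B 4-7 | F 7-25 | B 25-29 | E 29-34 | G 34-41 | A 41-46 | D 46-50 | C 50-63 |
Completion: A=46  B=29  C=63  D=50  E=34  F=25  G=41
Turnaround times: A=41, B=25, C=61, D=39, E=21, F=18, G=34
Average turnaround = (41+25+61+39+21+18+34) / 7 = 239/7 = 34.14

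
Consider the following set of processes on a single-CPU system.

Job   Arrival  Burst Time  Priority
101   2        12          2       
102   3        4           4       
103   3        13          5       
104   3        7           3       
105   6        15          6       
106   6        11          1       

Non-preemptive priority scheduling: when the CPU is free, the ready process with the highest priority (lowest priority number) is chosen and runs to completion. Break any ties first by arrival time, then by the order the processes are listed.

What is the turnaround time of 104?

Schedule: | idle 0-2 | 101 2-14 | 106 14-25 | 104 25-32 | 102 32-36 | 103 36-49 | 105 49-64 |
Completion: 101=14  102=36  103=49  104=32  105=64  106=25
Turnaround(104) = completion − arrival = 32 − 3 = 29

29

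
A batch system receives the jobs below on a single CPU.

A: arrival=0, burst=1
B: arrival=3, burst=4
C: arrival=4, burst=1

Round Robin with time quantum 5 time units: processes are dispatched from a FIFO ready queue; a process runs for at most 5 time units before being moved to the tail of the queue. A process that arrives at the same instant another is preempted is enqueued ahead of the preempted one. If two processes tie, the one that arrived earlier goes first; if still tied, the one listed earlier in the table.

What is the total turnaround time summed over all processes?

Timeline: | A 0-1 | idle 1-3 | B 3-7 | C 7-8 |
Completion: A=1  B=7  C=8
Turnaround (C−A): A=1  B=4  C=4
Turnaround = completion − arrival: A=1, B=4, C=4
Total turnaround = 1 + 4 + 4 = 9

9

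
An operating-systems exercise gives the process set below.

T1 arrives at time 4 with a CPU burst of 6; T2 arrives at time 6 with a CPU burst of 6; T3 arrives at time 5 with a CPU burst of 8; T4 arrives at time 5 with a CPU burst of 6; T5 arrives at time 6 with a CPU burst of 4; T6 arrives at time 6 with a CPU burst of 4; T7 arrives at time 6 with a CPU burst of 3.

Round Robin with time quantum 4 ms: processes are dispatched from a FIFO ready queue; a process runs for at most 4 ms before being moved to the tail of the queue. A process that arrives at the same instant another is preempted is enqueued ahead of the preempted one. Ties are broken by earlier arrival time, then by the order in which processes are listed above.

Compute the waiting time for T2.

29

Gantt: | idle 0-4 | T1 4-8 | T3 8-12 | T4 12-16 | T2 16-20 | T5 20-24 | T6 24-28 | T7 28-31 | T1 31-33 | T3 33-37 | T4 37-39 | T2 39-41 |
Completion: T1=33  T2=41  T3=37  T4=39  T5=24  T6=28  T7=31
Waiting(T2) = turnaround − burst = 35 − 6 = 29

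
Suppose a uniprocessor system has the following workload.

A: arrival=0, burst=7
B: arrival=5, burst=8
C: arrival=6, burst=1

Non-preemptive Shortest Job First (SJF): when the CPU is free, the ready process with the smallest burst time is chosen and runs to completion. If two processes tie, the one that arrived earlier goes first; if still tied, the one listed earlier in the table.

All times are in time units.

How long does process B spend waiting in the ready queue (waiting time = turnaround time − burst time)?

Timeline: | A 0-7 | C 7-8 | B 8-16 |
Completion: A=7  B=16  C=8
Turnaround (C−A): A=7  B=11  C=2
Waiting(B) = turnaround − burst = 11 − 8 = 3

3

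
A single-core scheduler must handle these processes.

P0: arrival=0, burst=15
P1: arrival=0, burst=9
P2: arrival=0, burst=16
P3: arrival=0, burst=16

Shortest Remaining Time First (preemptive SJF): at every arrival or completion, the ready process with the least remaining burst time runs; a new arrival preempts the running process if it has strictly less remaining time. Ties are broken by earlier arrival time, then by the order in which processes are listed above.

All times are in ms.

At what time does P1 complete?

9

Gantt: | P1 0-9 | P0 9-24 | P2 24-40 | P3 40-56 |
Completion: P0=24  P1=9  P2=40  P3=56
Turnaround (C−A): P0=24  P1=9  P2=40  P3=56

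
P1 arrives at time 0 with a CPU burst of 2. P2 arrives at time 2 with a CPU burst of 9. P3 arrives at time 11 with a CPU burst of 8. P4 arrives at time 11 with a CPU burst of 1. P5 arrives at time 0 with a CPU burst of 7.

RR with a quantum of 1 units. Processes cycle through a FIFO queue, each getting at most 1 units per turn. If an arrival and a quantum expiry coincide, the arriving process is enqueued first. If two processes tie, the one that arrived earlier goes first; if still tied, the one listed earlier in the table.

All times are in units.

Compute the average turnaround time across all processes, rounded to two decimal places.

12.20

Schedule: | P1 0-1 | P5 1-2 | P1 2-3 | P2 3-4 | P5 4-5 | P2 5-6 | P5 6-7 | P2 7-8 | P5 8-9 | P2 9-10 | P5 10-11 | P2 11-12 | P3 12-13 | P4 13-14 | P5 14-15 | P2 15-16 | P3 16-17 | P5 17-18 | P2 18-19 | P3 19-20 | P2 20-21 | P3 21-22 | P2 22-23 | P3 23-27 |
Completion: P1=3  P2=23  P3=27  P4=14  P5=18
Turnaround times: P1=3, P2=21, P3=16, P4=3, P5=18
Average turnaround = (3+21+16+3+18) / 5 = 61/5 = 12.20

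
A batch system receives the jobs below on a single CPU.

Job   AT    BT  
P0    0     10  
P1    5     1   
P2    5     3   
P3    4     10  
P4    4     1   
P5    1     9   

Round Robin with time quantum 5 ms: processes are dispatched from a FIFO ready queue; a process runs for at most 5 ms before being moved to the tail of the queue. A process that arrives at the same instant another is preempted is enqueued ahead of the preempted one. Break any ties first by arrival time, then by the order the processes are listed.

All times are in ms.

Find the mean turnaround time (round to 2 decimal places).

Timeline: | P0 0-5 | P5 5-10 | P3 10-15 | P4 15-16 | P1 16-17 | P2 17-20 | P0 20-25 | P5 25-29 | P3 29-34 |
Completion: P0=25  P1=17  P2=20  P3=34  P4=16  P5=29
Turnaround (C−A): P0=25  P1=12  P2=15  P3=30  P4=12  P5=28
Turnaround times: P0=25, P1=12, P2=15, P3=30, P4=12, P5=28
Average turnaround = (25+12+15+30+12+28) / 6 = 122/6 = 20.33

20.33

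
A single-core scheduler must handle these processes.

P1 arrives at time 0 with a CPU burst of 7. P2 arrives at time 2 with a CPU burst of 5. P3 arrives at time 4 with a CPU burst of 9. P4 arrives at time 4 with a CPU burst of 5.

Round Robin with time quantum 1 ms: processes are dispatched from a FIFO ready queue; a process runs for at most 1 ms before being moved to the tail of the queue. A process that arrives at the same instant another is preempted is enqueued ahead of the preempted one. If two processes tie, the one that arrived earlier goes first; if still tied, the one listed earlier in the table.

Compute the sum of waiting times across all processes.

Gantt: | P1 0-2 | P2 2-3 | P1 3-4 | P2 4-5 | P3 5-6 | P4 6-7 | P1 7-8 | P2 8-9 | P3 9-10 | P4 10-11 | P1 11-12 | P2 12-13 | P3 13-14 | P4 14-15 | P1 15-16 | P2 16-17 | P3 17-18 | P4 18-19 | P1 19-20 | P3 20-21 | P4 21-22 | P3 22-26 |
Completion: P1=20  P2=17  P3=26  P4=22
Waiting = turnaround − burst: P1=13, P2=10, P3=13, P4=13
Total waiting = 13 + 10 + 13 + 13 = 49

49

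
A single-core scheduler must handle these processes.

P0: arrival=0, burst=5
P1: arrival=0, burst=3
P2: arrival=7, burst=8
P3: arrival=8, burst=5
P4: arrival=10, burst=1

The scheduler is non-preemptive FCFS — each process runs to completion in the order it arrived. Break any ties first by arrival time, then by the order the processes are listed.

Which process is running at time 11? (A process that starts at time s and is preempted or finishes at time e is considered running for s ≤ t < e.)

Gantt: | P0 0-5 | P1 5-8 | P2 8-16 | P3 16-21 | P4 21-22 |
Completion: P0=5  P1=8  P2=16  P3=21  P4=22
Turnaround (C−A): P0=5  P1=8  P2=9  P3=13  P4=12

P2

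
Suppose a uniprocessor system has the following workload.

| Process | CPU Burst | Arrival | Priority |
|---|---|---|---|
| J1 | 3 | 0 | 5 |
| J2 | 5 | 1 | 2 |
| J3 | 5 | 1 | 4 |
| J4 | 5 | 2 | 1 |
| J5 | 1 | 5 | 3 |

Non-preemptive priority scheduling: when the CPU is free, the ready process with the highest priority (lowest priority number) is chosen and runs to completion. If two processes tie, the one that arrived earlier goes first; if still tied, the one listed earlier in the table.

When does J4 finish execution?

Schedule: | J1 0-3 | J4 3-8 | J2 8-13 | J5 13-14 | J3 14-19 |
Completion: J1=3  J2=13  J3=19  J4=8  J5=14

8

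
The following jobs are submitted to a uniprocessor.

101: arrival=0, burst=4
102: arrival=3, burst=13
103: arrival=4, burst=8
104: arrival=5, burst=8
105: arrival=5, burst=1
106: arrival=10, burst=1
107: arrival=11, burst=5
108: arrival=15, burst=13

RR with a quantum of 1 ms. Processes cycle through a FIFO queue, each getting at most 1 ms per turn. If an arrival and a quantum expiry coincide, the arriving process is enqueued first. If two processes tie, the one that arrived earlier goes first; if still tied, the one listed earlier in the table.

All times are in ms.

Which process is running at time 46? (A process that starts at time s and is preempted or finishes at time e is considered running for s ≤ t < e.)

102

Timeline: | 101 0-3 | 102 3-4 | 101 4-5 | 103 5-6 | 102 6-7 | 104 7-8 | 105 8-9 | 103 9-10 | 102 10-11 | 104 11-12 | 106 12-13 | 103 13-14 | 107 14-15 | 102 15-16 | 104 16-17 | 103 17-18 | 108 18-19 | 107 19-20 | 102 20-21 | 104 21-22 | 103 22-23 | 108 23-24 | 107 24-25 | 102 25-26 | 104 26-27 | 103 27-28 | 108 28-29 | 107 29-30 | 102 30-31 | 104 31-32 | 103 32-33 | 108 33-34 | 107 34-35 | 102 35-36 | 104 36-37 | 103 37-38 | 108 38-39 | 102 39-40 | 104 40-41 | 108 41-42 | 102 42-43 | 108 43-44 | 102 44-45 | 108 45-46 | 102 46-47 | 108 47-48 | 102 48-49 | 108 49-53 |
Completion: 101=5  102=49  103=38  104=41  105=9  106=13  107=35  108=53
Turnaround (C−A): 101=5  102=46  103=34  104=36  105=4  106=3  107=24  108=38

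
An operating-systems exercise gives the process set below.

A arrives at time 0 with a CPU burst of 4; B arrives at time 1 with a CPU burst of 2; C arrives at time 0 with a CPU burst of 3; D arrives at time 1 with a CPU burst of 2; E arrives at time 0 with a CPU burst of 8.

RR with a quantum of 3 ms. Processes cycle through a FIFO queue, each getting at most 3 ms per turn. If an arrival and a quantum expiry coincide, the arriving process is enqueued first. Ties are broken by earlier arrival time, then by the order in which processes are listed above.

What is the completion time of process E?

19

Schedule: | A 0-3 | C 3-6 | E 6-9 | B 9-11 | D 11-13 | A 13-14 | E 14-19 |
Completion: A=14  B=11  C=6  D=13  E=19
Turnaround (C−A): A=14  B=10  C=6  D=12  E=19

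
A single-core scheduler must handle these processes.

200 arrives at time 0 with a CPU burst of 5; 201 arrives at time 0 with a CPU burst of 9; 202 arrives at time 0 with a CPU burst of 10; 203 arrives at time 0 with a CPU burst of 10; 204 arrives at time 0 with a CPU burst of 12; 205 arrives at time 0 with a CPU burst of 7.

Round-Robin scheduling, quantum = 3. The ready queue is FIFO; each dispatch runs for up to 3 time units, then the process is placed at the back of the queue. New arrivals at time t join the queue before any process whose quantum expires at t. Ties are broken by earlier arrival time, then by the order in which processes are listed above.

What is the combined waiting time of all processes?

205

Schedule: | 200 0-3 | 201 3-6 | 202 6-9 | 203 9-12 | 204 12-15 | 205 15-18 | 200 18-20 | 201 20-23 | 202 23-26 | 203 26-29 | 204 29-32 | 205 32-35 | 201 35-38 | 202 38-41 | 203 41-44 | 204 44-47 | 205 47-48 | 202 48-49 | 203 49-50 | 204 50-53 |
Completion: 200=20  201=38  202=49  203=50  204=53  205=48
Turnaround (C−A): 200=20  201=38  202=49  203=50  204=53  205=48
Waiting = turnaround − burst: 200=15, 201=29, 202=39, 203=40, 204=41, 205=41
Total waiting = 15 + 29 + 39 + 40 + 41 + 41 = 205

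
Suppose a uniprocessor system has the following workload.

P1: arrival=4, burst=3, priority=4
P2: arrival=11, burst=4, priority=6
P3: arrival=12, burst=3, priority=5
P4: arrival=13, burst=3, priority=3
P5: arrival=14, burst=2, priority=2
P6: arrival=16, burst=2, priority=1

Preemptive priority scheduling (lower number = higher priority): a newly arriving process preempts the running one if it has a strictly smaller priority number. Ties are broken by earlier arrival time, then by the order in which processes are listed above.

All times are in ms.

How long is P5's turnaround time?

Schedule: | idle 0-4 | P1 4-7 | idle 7-11 | P2 11-12 | P3 12-13 | P4 13-14 | P5 14-16 | P6 16-18 | P4 18-20 | P3 20-22 | P2 22-25 |
Completion: P1=7  P2=25  P3=22  P4=20  P5=16  P6=18
Turnaround (C−A): P1=3  P2=14  P3=10  P4=7  P5=2  P6=2
Turnaround(P5) = completion − arrival = 16 − 14 = 2

2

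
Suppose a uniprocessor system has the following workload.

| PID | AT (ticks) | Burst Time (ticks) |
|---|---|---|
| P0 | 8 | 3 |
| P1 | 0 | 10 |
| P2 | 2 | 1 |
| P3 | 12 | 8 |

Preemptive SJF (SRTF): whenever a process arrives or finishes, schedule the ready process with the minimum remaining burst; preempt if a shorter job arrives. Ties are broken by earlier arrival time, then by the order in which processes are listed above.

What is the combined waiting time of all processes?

Schedule: | P1 0-2 | P2 2-3 | P1 3-11 | P0 11-14 | P3 14-22 |
Completion: P0=14  P1=11  P2=3  P3=22
Turnaround (C−A): P0=6  P1=11  P2=1  P3=10
Waiting = turnaround − burst: P0=3, P1=1, P2=0, P3=2
Total waiting = 3 + 1 + 0 + 2 = 6

6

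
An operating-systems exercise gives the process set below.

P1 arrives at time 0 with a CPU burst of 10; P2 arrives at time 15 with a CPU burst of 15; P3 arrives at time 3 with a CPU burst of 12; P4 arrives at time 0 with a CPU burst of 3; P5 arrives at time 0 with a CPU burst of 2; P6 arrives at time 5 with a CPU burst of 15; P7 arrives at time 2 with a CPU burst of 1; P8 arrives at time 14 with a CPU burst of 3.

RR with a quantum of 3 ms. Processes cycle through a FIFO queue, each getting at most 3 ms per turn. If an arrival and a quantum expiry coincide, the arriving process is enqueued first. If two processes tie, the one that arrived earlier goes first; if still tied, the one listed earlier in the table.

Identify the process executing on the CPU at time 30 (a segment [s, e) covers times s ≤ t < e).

Gantt: | P1 0-3 | P4 3-6 | P5 6-8 | P7 8-9 | P3 9-12 | P1 12-15 | P6 15-18 | P3 18-21 | P8 21-24 | P2 24-27 | P1 27-30 | P6 30-33 | P3 33-36 | P2 36-39 | P1 39-40 | P6 40-43 | P3 43-46 | P2 46-49 | P6 49-52 | P2 52-55 | P6 55-58 | P2 58-61 |
Completion: P1=40  P2=61  P3=46  P4=6  P5=8  P6=58  P7=9  P8=24

P6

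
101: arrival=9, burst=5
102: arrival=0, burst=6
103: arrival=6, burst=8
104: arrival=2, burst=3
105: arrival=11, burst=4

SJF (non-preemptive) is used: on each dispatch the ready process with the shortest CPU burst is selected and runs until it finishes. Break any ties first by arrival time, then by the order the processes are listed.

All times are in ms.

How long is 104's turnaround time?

7

Timeline: | 102 0-6 | 104 6-9 | 101 9-14 | 105 14-18 | 103 18-26 |
Completion: 101=14  102=6  103=26  104=9  105=18
Turnaround (C−A): 101=5  102=6  103=20  104=7  105=7
Turnaround(104) = completion − arrival = 9 − 2 = 7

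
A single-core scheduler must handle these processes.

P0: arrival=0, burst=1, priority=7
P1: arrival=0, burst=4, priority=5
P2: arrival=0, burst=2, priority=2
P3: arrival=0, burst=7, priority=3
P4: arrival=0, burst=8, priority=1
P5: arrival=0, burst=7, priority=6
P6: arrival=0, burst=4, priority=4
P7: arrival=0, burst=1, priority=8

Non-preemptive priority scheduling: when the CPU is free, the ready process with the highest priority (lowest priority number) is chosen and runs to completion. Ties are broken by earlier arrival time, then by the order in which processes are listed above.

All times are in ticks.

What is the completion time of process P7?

34

Timeline: | P4 0-8 | P2 8-10 | P3 10-17 | P6 17-21 | P1 21-25 | P5 25-32 | P0 32-33 | P7 33-34 |
Completion: P0=33  P1=25  P2=10  P3=17  P4=8  P5=32  P6=21  P7=34
Turnaround (C−A): P0=33  P1=25  P2=10  P3=17  P4=8  P5=32  P6=21  P7=34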